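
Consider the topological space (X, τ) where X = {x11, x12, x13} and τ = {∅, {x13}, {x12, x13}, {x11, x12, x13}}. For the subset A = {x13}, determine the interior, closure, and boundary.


int(A) = {x13}, cl(A) = {x11, x12, x13}, ∂A = {x11, x12}.

Closed sets in (X, τ) are complements of opens:
  closed(X, τ) = {∅, {x11}, {x11, x12}, {x11, x12, x13}}.
int(A) = ⋃ {U ∈ τ : U ⊆ A}. Opens contained in A: ∅, {x13}.
Taking the union of these: int(A) = {x13}.
cl(A) = ⋂ {C closed : A ⊆ C}. Closed sets containing A: {x11, x12, x13}.
Intersecting these: cl(A) = {x11, x12, x13}.
∂A = cl(A) ∖ int(A) = {x11, x12, x13} ∖ {x13} = {x11, x12}.


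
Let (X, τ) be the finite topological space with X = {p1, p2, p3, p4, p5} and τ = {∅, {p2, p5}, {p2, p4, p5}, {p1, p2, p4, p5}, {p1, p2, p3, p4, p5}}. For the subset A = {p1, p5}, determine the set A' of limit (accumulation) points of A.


A' = {p1, p2, p3, p4}

For each x ∈ X, list the open sets U ∈ τ with x ∈ U, then check whether U ∩ (A ∖ {x}) ≠ ∅ for every such U.
  x = p1: opens ∋ x are {p1, p2, p4, p5}, {p1, p2, p3, p4, p5}; each meets A ∖ {p1}, so x IS a limit point.
  x = p2: opens ∋ x are {p2, p5}, {p2, p4, p5}, {p1, p2, p4, p5}, {p1, p2, p3, p4, p5}; each meets A ∖ {p2}, so x IS a limit point.
  x = p3: opens ∋ x are {p1, p2, p3, p4, p5}; each meets A ∖ {p3}, so x IS a limit point.
  x = p4: opens ∋ x are {p2, p4, p5}, {p1, p2, p4, p5}, {p1, p2, p3, p4, p5}; each meets A ∖ {p4}, so x IS a limit point.
  x = p5: open {p2, p5} ∋ x has {p2, p5} ∩ (A ∖ {p5}) = ∅, so x is NOT a limit point.
Collecting: A' = {p1, p2, p3, p4}.


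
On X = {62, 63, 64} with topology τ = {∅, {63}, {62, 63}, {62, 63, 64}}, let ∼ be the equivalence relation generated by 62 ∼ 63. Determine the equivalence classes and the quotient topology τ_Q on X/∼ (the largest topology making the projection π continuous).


X/∼ = {[62=63], [64]}; |τ_Q| = 3.

Equivalence classes: [62=63], [64].
Quotient map π: X → X/∼ sends 62 ↦ [62=63], 63 ↦ [62=63], 64 ↦ [64].
For each subset V ⊆ X/∼, compute π^{-1}(V) ⊆ X and check whether π^{-1}(V) ∈ τ. V is open in τ_Q iff π^{-1}(V) ∈ τ.
  V = {}: π^{-1}(V) = ∅ ∈ τ ✓.
  V = {[62=63]}: π^{-1}(V) = {62, 63} ∈ τ ✓.
  V = {[64]}: π^{-1}(V) = {64} ∉ τ ✗.
  V = {[62=63], [64]}: π^{-1}(V) = {62, 63, 64} ∈ τ ✓.
Open sets in the quotient: τ_Q = {{}, {[62=63]}, {[62=63], [64]}} (3 elements).


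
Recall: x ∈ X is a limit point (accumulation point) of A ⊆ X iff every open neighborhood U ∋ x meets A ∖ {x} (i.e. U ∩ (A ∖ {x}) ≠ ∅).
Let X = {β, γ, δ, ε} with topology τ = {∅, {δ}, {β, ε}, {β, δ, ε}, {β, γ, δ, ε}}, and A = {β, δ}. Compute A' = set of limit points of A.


A' = {γ, ε}

For each x ∈ X, list the open sets U ∈ τ with x ∈ U, then check whether U ∩ (A ∖ {x}) ≠ ∅ for every such U.
  x = β: open {β, ε} ∋ x has {β, ε} ∩ (A ∖ {β}) = ∅, so x is NOT a limit point.
  x = γ: opens ∋ x are {β, γ, δ, ε}; each meets A ∖ {γ}, so x IS a limit point.
  x = δ: open {δ} ∋ x has {δ} ∩ (A ∖ {δ}) = ∅, so x is NOT a limit point.
  x = ε: opens ∋ x are {β, ε}, {β, δ, ε}, {β, γ, δ, ε}; each meets A ∖ {ε}, so x IS a limit point.
Collecting: A' = {γ, ε}.


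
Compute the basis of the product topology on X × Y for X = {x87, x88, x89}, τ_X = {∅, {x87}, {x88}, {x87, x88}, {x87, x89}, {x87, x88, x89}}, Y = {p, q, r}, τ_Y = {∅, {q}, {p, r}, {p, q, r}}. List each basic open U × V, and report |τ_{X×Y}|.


Basis B = {∅ × ∅, {x87} × {q}, {x88} × {q}, {x87} × {p, r}, {x87, x88} × {q}, {x87, x89} × {q}, {x88} × {p, r}, {x87} × {p, q, r}, {x87, x88, x89} × {q}, {x88} × {p, q, r}, {x87, x88} × {p, r}, {x87, x89} × {p, r}, {x87, x88} × {p, q, r}, {x87, x89} × {p, q, r}, {x87, x88, x89} × {p, r}, {x87, x88, x89} × {p, q, r}}; |τ_{X×Y}| = 36.

Enumerate products U × V with U ∈ τ_X, V ∈ τ_Y (deduplicated):
  ∅ × ∅ = {} (∅)
  {x87} × {q} = {(x87,q)}
  {x88} × {q} = {(x88,q)}
  {x87} × {p, r} = {(x87,p), (x87,r)}
  {x87, x88} × {q} = {(x87,q), (x88,q)}
  {x87, x89} × {q} = {(x87,q), (x89,q)}
  {x88} × {p, r} = {(x88,p), (x88,r)}
  {x87} × {p, q, r} = {(x87,p), (x87,q), (x87,r)}
  {x87, x88, x89} × {q} = {(x87,q), (x88,q), (x89,q)}
  {x88} × {p, q, r} = {(x88,p), (x88,q), (x88,r)}
  {x87, x88} × {p, r} = {(x87,p), (x87,r), (x88,p), (x88,r)}
  {x87, x89} × {p, r} = {(x87,p), (x87,r), (x89,p), (x89,r)}
  {x87, x88} × {p, q, r} = {(x87,p), (x87,q), (x87,r), (x88,p), (x88,q), (x88,r)}
  {x87, x89} × {p, q, r} = {(x87,p), (x87,q), (x87,r), (x89,p), (x89,q), (x89,r)}
  {x87, x88, x89} × {p, r} = {(x87,p), (x87,r), (x88,p), (x88,r), (x89,p), (x89,r)}
  {x87, x88, x89} × {p, q, r} = {(x87,p), (x87,q), (x87,r), (x88,p), (x88,q), (x88,r), (x89,p), (x89,q), (x89,r)}
These 16 distinct sets form the basis B.
Close under arbitrary unions to get τ_{X×Y}; counting gives |τ_{X×Y}| = 36.


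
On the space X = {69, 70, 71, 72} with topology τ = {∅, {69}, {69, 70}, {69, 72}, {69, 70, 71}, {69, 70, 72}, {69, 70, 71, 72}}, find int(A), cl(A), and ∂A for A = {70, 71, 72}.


int(A) = ∅, cl(A) = {70, 71, 72}, ∂A = {70, 71, 72}.

Closed sets in (X, τ) are complements of opens:
  closed(X, τ) = {∅, {71}, {72}, {70, 71}, {71, 72}, {70, 71, 72}, {69, 70, 71, 72}}.
int(A) = ⋃ {U ∈ τ : U ⊆ A}. Opens contained in A: ∅.
Taking the union of these: int(A) = ∅.
cl(A) = ⋂ {C closed : A ⊆ C}. Closed sets containing A: {70, 71, 72}, {69, 70, 71, 72}.
Intersecting these: cl(A) = {70, 71, 72}.
∂A = cl(A) ∖ int(A) = {70, 71, 72} ∖ ∅ = {70, 71, 72}.


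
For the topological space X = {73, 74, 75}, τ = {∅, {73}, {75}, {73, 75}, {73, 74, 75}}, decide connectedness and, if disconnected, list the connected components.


(X, τ) is connected.

Find clopen sets (U ∈ τ with X ∖ U ∈ τ):
  U = ∅, X ∖ U = {73, 74, 75} — both open, so U is clopen.
  U = {73, 74, 75}, X ∖ U = ∅ — both open, so U is clopen.
Only trivial clopens (∅ and X) exist, so (X, τ) is connected.
Compute connected components by grouping points that agree on all clopens:
  component: {73, 74, 75}


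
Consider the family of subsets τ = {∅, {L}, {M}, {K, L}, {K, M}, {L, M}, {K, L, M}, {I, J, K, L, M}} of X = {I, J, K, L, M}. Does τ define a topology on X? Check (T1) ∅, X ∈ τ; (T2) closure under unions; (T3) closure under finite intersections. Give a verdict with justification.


τ is NOT a topology on X.

Axiom (T1): ∅ ∈ τ? Yes; X ∈ τ? Yes.
Axiom (T2/T3): check pairwise unions and intersections of members of τ.
Counterexample for (T3): {K, L} ∩ {K, M} = {K} ∉ τ. Therefore τ is NOT a topology.


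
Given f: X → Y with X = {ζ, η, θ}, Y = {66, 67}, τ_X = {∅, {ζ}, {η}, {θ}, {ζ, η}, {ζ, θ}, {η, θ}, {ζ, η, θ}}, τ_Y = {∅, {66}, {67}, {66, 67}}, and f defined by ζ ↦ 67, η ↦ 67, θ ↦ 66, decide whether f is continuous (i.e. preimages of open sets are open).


f IS continuous.

Compute f^{-1}(U) for each U ∈ τ_Y:
  U = ∅: f^{-1}(U) = ∅ ∈ τ_X ✓.
  U = {66}: f^{-1}(U) = {θ} ∈ τ_X ✓.
  U = {67}: f^{-1}(U) = {ζ, η} ∈ τ_X ✓.
  U = {66, 67}: f^{-1}(U) = {ζ, η, θ} ∈ τ_X ✓.
Every preimage lies in τ_X, so f IS continuous.


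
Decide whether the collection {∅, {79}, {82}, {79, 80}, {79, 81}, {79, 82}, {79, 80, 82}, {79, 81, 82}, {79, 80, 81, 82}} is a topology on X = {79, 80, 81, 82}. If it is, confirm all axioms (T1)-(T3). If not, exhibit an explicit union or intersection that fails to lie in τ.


τ is NOT a topology on X.

Axiom (T1): ∅ ∈ τ? Yes; X ∈ τ? Yes.
Axiom (T2/T3): check pairwise unions and intersections of members of τ.
Counterexample for (T2): {79, 80} ∪ {79, 81} = {79, 80, 81} ∉ τ. Therefore τ is NOT a topology.


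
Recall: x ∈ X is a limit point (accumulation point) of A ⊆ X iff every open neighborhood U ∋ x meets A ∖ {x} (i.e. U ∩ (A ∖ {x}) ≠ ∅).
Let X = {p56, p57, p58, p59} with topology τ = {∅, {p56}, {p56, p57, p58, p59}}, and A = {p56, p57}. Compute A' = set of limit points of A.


A' = {p57, p58, p59}

For each x ∈ X, list the open sets U ∈ τ with x ∈ U, then check whether U ∩ (A ∖ {x}) ≠ ∅ for every such U.
  x = p56: open {p56} ∋ x has {p56} ∩ (A ∖ {p56}) = ∅, so x is NOT a limit point.
  x = p57: opens ∋ x are {p56, p57, p58, p59}; each meets A ∖ {p57}, so x IS a limit point.
  x = p58: opens ∋ x are {p56, p57, p58, p59}; each meets A ∖ {p58}, so x IS a limit point.
  x = p59: opens ∋ x are {p56, p57, p58, p59}; each meets A ∖ {p59}, so x IS a limit point.
Collecting: A' = {p57, p58, p59}.


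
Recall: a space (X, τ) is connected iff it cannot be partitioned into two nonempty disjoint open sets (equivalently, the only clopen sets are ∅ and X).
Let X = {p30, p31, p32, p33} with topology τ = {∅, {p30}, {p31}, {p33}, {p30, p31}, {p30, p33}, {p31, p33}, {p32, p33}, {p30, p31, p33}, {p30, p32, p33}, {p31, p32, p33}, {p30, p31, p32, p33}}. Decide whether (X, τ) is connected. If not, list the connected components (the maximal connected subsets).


(X, τ) is disconnected; components = [{p30}, {p31}, {p32, p33}].

Find clopen sets (U ∈ τ with X ∖ U ∈ τ):
  U = ∅, X ∖ U = {p30, p31, p32, p33} — both open, so U is clopen.
  U = {p30}, X ∖ U = {p31, p32, p33} — both open, so U is clopen.
  U = {p31}, X ∖ U = {p30, p32, p33} — both open, so U is clopen.
  U = {p30, p31}, X ∖ U = {p32, p33} — both open, so U is clopen.
  U = {p32, p33}, X ∖ U = {p30, p31} — both open, so U is clopen.
  U = {p30, p32, p33}, X ∖ U = {p31} — both open, so U is clopen.
  U = {p31, p32, p33}, X ∖ U = {p30} — both open, so U is clopen.
  U = {p30, p31, p32, p33}, X ∖ U = ∅ — both open, so U is clopen.
Nontrivial clopen(s) exist: e.g. {p30, p32, p33}. So (X, τ) is disconnected.
Compute connected components by grouping points that agree on all clopens:
  component: {p30}
  component: {p31}
  component: {p32, p33}


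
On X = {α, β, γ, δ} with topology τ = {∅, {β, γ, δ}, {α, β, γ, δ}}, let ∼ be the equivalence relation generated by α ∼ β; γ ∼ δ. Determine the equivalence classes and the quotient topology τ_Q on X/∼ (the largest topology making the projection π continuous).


X/∼ = {[α=β], [γ=δ]}; |τ_Q| = 2.

Equivalence classes: [α=β], [γ=δ].
Quotient map π: X → X/∼ sends α ↦ [α=β], β ↦ [α=β], γ ↦ [γ=δ], δ ↦ [γ=δ].
For each subset V ⊆ X/∼, compute π^{-1}(V) ⊆ X and check whether π^{-1}(V) ∈ τ. V is open in τ_Q iff π^{-1}(V) ∈ τ.
  V = {}: π^{-1}(V) = ∅ ∈ τ ✓.
  V = {[α=β]}: π^{-1}(V) = {α, β} ∉ τ ✗.
  V = {[γ=δ]}: π^{-1}(V) = {γ, δ} ∉ τ ✗.
  V = {[α=β], [γ=δ]}: π^{-1}(V) = {α, β, γ, δ} ∈ τ ✓.
Open sets in the quotient: τ_Q = {{}, {[α=β], [γ=δ]}} (2 elements).


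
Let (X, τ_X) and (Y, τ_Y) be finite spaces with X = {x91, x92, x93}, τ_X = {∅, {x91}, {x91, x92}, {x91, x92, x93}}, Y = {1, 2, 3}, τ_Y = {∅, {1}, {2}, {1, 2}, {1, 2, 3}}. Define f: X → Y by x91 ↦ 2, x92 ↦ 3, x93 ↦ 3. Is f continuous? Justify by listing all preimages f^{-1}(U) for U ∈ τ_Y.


f IS continuous.

Compute f^{-1}(U) for each U ∈ τ_Y:
  U = ∅: f^{-1}(U) = ∅ ∈ τ_X ✓.
  U = {1}: f^{-1}(U) = ∅ ∈ τ_X ✓.
  U = {2}: f^{-1}(U) = {x91} ∈ τ_X ✓.
  U = {1, 2}: f^{-1}(U) = {x91} ∈ τ_X ✓.
  U = {1, 2, 3}: f^{-1}(U) = {x91, x92, x93} ∈ τ_X ✓.
Every preimage lies in τ_X, so f IS continuous.


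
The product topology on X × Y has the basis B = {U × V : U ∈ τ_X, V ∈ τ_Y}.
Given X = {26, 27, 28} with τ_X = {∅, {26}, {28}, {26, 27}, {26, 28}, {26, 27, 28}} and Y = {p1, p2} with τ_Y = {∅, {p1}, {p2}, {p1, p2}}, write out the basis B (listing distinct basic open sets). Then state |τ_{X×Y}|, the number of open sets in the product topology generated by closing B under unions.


Basis B = {∅ × ∅, {26} × {p1}, {26} × {p2}, {28} × {p1}, {28} × {p2}, {26} × {p1, p2}, {26, 27} × {p1}, {26, 28} × {p1}, {26, 27} × {p2}, {26, 28} × {p2}, {28} × {p1, p2}, {26, 27, 28} × {p1}, {26, 27, 28} × {p2}, {26, 27} × {p1, p2}, {26, 28} × {p1, p2}, {26, 27, 28} × {p1, p2}}; |τ_{X×Y}| = 36.

Enumerate products U × V with U ∈ τ_X, V ∈ τ_Y (deduplicated):
  ∅ × ∅ = {} (∅)
  {26} × {p1} = {(26,p1)}
  {26} × {p2} = {(26,p2)}
  {28} × {p1} = {(28,p1)}
  {28} × {p2} = {(28,p2)}
  {26} × {p1, p2} = {(26,p1), (26,p2)}
  {26, 27} × {p1} = {(26,p1), (27,p1)}
  {26, 28} × {p1} = {(26,p1), (28,p1)}
  {26, 27} × {p2} = {(26,p2), (27,p2)}
  {26, 28} × {p2} = {(26,p2), (28,p2)}
  {28} × {p1, p2} = {(28,p1), (28,p2)}
  {26, 27, 28} × {p1} = {(26,p1), (27,p1), (28,p1)}
  {26, 27, 28} × {p2} = {(26,p2), (27,p2), (28,p2)}
  {26, 27} × {p1, p2} = {(26,p1), (26,p2), (27,p1), (27,p2)}
  {26, 28} × {p1, p2} = {(26,p1), (26,p2), (28,p1), (28,p2)}
  {26, 27, 28} × {p1, p2} = {(26,p1), (26,p2), (27,p1), (27,p2), (28,p1), (28,p2)}
These 16 distinct sets form the basis B.
Close under arbitrary unions to get τ_{X×Y}; counting gives |τ_{X×Y}| = 36.


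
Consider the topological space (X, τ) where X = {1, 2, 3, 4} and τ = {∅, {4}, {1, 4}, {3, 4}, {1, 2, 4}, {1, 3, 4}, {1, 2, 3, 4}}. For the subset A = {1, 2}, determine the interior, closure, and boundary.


int(A) = ∅, cl(A) = {1, 2}, ∂A = {1, 2}.

Closed sets in (X, τ) are complements of opens:
  closed(X, τ) = {∅, {2}, {3}, {1, 2}, {2, 3}, {1, 2, 3}, {1, 2, 3, 4}}.
int(A) = ⋃ {U ∈ τ : U ⊆ A}. Opens contained in A: ∅.
Taking the union of these: int(A) = ∅.
cl(A) = ⋂ {C closed : A ⊆ C}. Closed sets containing A: {1, 2}, {1, 2, 3}, {1, 2, 3, 4}.
Intersecting these: cl(A) = {1, 2}.
∂A = cl(A) ∖ int(A) = {1, 2} ∖ ∅ = {1, 2}.


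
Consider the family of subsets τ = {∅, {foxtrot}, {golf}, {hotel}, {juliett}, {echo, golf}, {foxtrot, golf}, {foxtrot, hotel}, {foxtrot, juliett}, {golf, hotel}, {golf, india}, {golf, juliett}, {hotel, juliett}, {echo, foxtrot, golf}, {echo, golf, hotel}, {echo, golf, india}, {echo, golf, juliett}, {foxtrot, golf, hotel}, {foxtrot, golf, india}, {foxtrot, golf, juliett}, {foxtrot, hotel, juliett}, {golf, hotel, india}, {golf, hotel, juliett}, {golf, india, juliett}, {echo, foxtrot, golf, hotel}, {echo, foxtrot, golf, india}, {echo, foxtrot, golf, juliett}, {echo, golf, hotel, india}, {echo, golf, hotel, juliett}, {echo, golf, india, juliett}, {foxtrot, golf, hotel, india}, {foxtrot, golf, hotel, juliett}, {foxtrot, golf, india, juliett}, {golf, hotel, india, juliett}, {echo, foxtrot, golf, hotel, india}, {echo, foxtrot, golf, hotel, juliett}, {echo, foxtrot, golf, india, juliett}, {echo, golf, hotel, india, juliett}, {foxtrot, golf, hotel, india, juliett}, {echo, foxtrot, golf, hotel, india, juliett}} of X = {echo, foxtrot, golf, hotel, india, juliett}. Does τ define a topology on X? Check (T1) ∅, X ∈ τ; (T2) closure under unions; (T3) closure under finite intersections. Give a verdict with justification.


τ IS a topology on X.

Axiom (T1): ∅ ∈ τ? Yes; X ∈ τ? Yes.
Axiom (T2/T3): check pairwise unions and intersections of members of τ.
All pairwise intersections and unions checked — each lies in τ. Therefore τ satisfies (T1), (T2), (T3): it IS a topology on X.


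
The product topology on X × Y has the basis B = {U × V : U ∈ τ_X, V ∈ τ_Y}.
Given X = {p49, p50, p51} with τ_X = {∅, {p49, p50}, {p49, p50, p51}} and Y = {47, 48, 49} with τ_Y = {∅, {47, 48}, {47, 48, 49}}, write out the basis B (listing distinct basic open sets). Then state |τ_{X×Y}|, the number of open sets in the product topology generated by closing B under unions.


Basis B = {∅ × ∅, {p49, p50} × {47, 48}, {p49, p50} × {47, 48, 49}, {p49, p50, p51} × {47, 48}, {p49, p50, p51} × {47, 48, 49}}; |τ_{X×Y}| = 6.

Enumerate products U × V with U ∈ τ_X, V ∈ τ_Y (deduplicated):
  ∅ × ∅ = {} (∅)
  {p49, p50} × {47, 48} = {(p49,47), (p49,48), (p50,47), (p50,48)}
  {p49, p50} × {47, 48, 49} = {(p49,47), (p49,48), (p49,49), (p50,47), (p50,48), (p50,49)}
  {p49, p50, p51} × {47, 48} = {(p49,47), (p49,48), (p50,47), (p50,48), (p51,47), (p51,48)}
  {p49, p50, p51} × {47, 48, 49} = {(p49,47), (p49,48), (p49,49), (p50,47), (p50,48), (p50,49), (p51,47), (p51,48), (p51,49)}
These 5 distinct sets form the basis B.
Close under arbitrary unions to get τ_{X×Y}; counting gives |τ_{X×Y}| = 6.


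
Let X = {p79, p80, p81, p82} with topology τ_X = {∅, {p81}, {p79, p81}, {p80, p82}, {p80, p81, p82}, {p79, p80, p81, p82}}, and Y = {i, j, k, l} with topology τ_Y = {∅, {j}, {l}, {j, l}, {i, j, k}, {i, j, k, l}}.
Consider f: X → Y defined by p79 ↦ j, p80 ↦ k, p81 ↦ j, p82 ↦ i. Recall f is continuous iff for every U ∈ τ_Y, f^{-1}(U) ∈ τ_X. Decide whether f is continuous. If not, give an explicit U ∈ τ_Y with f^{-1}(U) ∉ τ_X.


f IS continuous.

Compute f^{-1}(U) for each U ∈ τ_Y:
  U = ∅: f^{-1}(U) = ∅ ∈ τ_X ✓.
  U = {j}: f^{-1}(U) = {p79, p81} ∈ τ_X ✓.
  U = {l}: f^{-1}(U) = ∅ ∈ τ_X ✓.
  U = {j, l}: f^{-1}(U) = {p79, p81} ∈ τ_X ✓.
  U = {i, j, k}: f^{-1}(U) = {p79, p80, p81, p82} ∈ τ_X ✓.
  U = {i, j, k, l}: f^{-1}(U) = {p79, p80, p81, p82} ∈ τ_X ✓.
Every preimage lies in τ_X, so f IS continuous.


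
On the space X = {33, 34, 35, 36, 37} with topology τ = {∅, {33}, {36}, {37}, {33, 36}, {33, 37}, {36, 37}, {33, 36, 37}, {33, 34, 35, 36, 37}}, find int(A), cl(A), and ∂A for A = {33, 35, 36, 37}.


int(A) = {33, 36, 37}, cl(A) = {33, 34, 35, 36, 37}, ∂A = {34, 35}.

Closed sets in (X, τ) are complements of opens:
  closed(X, τ) = {∅, {34, 35}, {33, 34, 35}, {34, 35, 36}, {34, 35, 37}, {33, 34, 35, 36}, {33, 34, 35, 37}, {34, 35, 36, 37}, {33, 34, 35, 36, 37}}.
int(A) = ⋃ {U ∈ τ : U ⊆ A}. Opens contained in A: ∅, {33}, {36}, {37}, {33, 36}, {33, 37}, {36, 37}, {33, 36, 37}.
Taking the union of these: int(A) = {33, 36, 37}.
cl(A) = ⋂ {C closed : A ⊆ C}. Closed sets containing A: {33, 34, 35, 36, 37}.
Intersecting these: cl(A) = {33, 34, 35, 36, 37}.
∂A = cl(A) ∖ int(A) = {33, 34, 35, 36, 37} ∖ {33, 36, 37} = {34, 35}.


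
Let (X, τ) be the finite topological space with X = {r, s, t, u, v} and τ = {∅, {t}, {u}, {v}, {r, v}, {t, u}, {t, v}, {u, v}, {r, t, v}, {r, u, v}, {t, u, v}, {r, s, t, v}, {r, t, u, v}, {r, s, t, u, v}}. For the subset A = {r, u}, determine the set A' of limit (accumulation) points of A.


A' = {s}

For each x ∈ X, list the open sets U ∈ τ with x ∈ U, then check whether U ∩ (A ∖ {x}) ≠ ∅ for every such U.
  x = r: open {r, v} ∋ x has {r, v} ∩ (A ∖ {r}) = ∅, so x is NOT a limit point.
  x = s: opens ∋ x are {r, s, t, v}, {r, s, t, u, v}; each meets A ∖ {s}, so x IS a limit point.
  x = t: open {t} ∋ x has {t} ∩ (A ∖ {t}) = ∅, so x is NOT a limit point.
  x = u: open {u} ∋ x has {u} ∩ (A ∖ {u}) = ∅, so x is NOT a limit point.
  x = v: open {v} ∋ x has {v} ∩ (A ∖ {v}) = ∅, so x is NOT a limit point.
Collecting: A' = {s}.


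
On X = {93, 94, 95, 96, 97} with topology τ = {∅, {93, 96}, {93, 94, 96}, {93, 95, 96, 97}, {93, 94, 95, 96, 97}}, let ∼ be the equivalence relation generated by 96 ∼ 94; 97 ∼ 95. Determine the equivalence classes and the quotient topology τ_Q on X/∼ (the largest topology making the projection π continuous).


X/∼ = {[93], [94=96], [95=97]}; |τ_Q| = 3.

Equivalence classes: [93], [94=96], [95=97].
Quotient map π: X → X/∼ sends 93 ↦ [93], 94 ↦ [94=96], 95 ↦ [95=97], 96 ↦ [94=96], 97 ↦ [95=97].
For each subset V ⊆ X/∼, compute π^{-1}(V) ⊆ X and check whether π^{-1}(V) ∈ τ. V is open in τ_Q iff π^{-1}(V) ∈ τ.
  V = {}: π^{-1}(V) = ∅ ∈ τ ✓.
  V = {[93]}: π^{-1}(V) = {93} ∉ τ ✗.
  V = {[94=96]}: π^{-1}(V) = {94, 96} ∉ τ ✗.
  V = {[93], [94=96]}: π^{-1}(V) = {93, 94, 96} ∈ τ ✓.
  V = {[95=97]}: π^{-1}(V) = {95, 97} ∉ τ ✗.
  V = {[93], [95=97]}: π^{-1}(V) = {93, 95, 97} ∉ τ ✗.
  V = {[94=96], [95=97]}: π^{-1}(V) = {94, 95, 96, 97} ∉ τ ✗.
  V = {[93], [94=96], [95=97]}: π^{-1}(V) = {93, 94, 95, 96, 97} ∈ τ ✓.
Open sets in the quotient: τ_Q = {{}, {[93], [94=96]}, {[93], [94=96], [95=97]}} (3 elements).


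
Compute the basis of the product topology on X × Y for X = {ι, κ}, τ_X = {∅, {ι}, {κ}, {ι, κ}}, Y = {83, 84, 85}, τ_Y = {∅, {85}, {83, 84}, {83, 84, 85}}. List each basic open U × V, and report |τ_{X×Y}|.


Basis B = {∅ × ∅, {ι} × {85}, {κ} × {85}, {ι} × {83, 84}, {ι, κ} × {85}, {κ} × {83, 84}, {ι} × {83, 84, 85}, {κ} × {83, 84, 85}, {ι, κ} × {83, 84}, {ι, κ} × {83, 84, 85}}; |τ_{X×Y}| = 16.

Enumerate products U × V with U ∈ τ_X, V ∈ τ_Y (deduplicated):
  ∅ × ∅ = {} (∅)
  {ι} × {85} = {(ι,85)}
  {κ} × {85} = {(κ,85)}
  {ι} × {83, 84} = {(ι,83), (ι,84)}
  {ι, κ} × {85} = {(ι,85), (κ,85)}
  {κ} × {83, 84} = {(κ,83), (κ,84)}
  {ι} × {83, 84, 85} = {(ι,83), (ι,84), (ι,85)}
  {κ} × {83, 84, 85} = {(κ,83), (κ,84), (κ,85)}
  {ι, κ} × {83, 84} = {(ι,83), (ι,84), (κ,83), (κ,84)}
  {ι, κ} × {83, 84, 85} = {(ι,83), (ι,84), (ι,85), (κ,83), (κ,84), (κ,85)}
These 10 distinct sets form the basis B.
Close under arbitrary unions to get τ_{X×Y}; counting gives |τ_{X×Y}| = 16.


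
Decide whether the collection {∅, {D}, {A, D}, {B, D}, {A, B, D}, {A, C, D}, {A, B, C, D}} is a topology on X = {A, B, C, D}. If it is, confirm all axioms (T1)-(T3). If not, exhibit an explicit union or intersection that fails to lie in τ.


τ IS a topology on X.

Axiom (T1): ∅ ∈ τ? Yes; X ∈ τ? Yes.
Axiom (T2/T3): check pairwise unions and intersections of members of τ.
All pairwise intersections and unions checked — each lies in τ. Therefore τ satisfies (T1), (T2), (T3): it IS a topology on X.


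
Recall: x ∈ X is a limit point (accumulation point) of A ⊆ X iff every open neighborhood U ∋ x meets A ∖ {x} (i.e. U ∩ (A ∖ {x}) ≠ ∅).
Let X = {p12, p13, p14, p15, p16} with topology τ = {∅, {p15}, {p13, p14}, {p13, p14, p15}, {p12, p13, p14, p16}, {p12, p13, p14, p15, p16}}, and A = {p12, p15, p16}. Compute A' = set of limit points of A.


A' = {p12, p16}

For each x ∈ X, list the open sets U ∈ τ with x ∈ U, then check whether U ∩ (A ∖ {x}) ≠ ∅ for every such U.
  x = p12: opens ∋ x are {p12, p13, p14, p16}, {p12, p13, p14, p15, p16}; each meets A ∖ {p12}, so x IS a limit point.
  x = p13: open {p13, p14} ∋ x has {p13, p14} ∩ (A ∖ {p13}) = ∅, so x is NOT a limit point.
  x = p14: open {p13, p14} ∋ x has {p13, p14} ∩ (A ∖ {p14}) = ∅, so x is NOT a limit point.
  x = p15: open {p15} ∋ x has {p15} ∩ (A ∖ {p15}) = ∅, so x is NOT a limit point.
  x = p16: opens ∋ x are {p12, p13, p14, p16}, {p12, p13, p14, p15, p16}; each meets A ∖ {p16}, so x IS a limit point.
Collecting: A' = {p12, p16}.


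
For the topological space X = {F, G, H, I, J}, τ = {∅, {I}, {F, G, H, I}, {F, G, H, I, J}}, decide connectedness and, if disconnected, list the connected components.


(X, τ) is connected.

Find clopen sets (U ∈ τ with X ∖ U ∈ τ):
  U = ∅, X ∖ U = {F, G, H, I, J} — both open, so U is clopen.
  U = {F, G, H, I, J}, X ∖ U = ∅ — both open, so U is clopen.
Only trivial clopens (∅ and X) exist, so (X, τ) is connected.
Compute connected components by grouping points that agree on all clopens:
  component: {F, G, H, I, J}


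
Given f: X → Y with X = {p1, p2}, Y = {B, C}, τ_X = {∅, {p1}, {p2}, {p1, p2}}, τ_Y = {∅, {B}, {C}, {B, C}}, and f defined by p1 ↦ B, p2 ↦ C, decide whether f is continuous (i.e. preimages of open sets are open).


f IS continuous.

Compute f^{-1}(U) for each U ∈ τ_Y:
  U = ∅: f^{-1}(U) = ∅ ∈ τ_X ✓.
  U = {B}: f^{-1}(U) = {p1} ∈ τ_X ✓.
  U = {C}: f^{-1}(U) = {p2} ∈ τ_X ✓.
  U = {B, C}: f^{-1}(U) = {p1, p2} ∈ τ_X ✓.
Every preimage lies in τ_X, so f IS continuous.


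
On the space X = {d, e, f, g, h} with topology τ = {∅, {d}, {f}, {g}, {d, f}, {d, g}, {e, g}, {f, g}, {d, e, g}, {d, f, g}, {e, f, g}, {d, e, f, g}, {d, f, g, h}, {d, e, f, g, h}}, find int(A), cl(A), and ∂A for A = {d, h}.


int(A) = {d}, cl(A) = {d, h}, ∂A = {h}.

Closed sets in (X, τ) are complements of opens:
  closed(X, τ) = {∅, {e}, {h}, {d, h}, {e, h}, {f, h}, {d, e, h}, {d, f, h}, {e, f, h}, {e, g, h}, {d, e, f, h}, {d, e, g, h}, {e, f, g, h}, {d, e, f, g, h}}.
int(A) = ⋃ {U ∈ τ : U ⊆ A}. Opens contained in A: ∅, {d}.
Taking the union of these: int(A) = {d}.
cl(A) = ⋂ {C closed : A ⊆ C}. Closed sets containing A: {d, h}, {d, e, h}, {d, f, h}, {d, e, f, h}, {d, e, g, h}, {d, e, f, g, h}.
Intersecting these: cl(A) = {d, h}.
∂A = cl(A) ∖ int(A) = {d, h} ∖ {d} = {h}.


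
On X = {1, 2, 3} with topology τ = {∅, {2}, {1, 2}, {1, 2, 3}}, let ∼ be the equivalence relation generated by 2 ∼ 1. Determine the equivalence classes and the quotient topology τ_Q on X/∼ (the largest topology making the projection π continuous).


X/∼ = {[1=2], [3]}; |τ_Q| = 3.

Equivalence classes: [1=2], [3].
Quotient map π: X → X/∼ sends 1 ↦ [1=2], 2 ↦ [1=2], 3 ↦ [3].
For each subset V ⊆ X/∼, compute π^{-1}(V) ⊆ X and check whether π^{-1}(V) ∈ τ. V is open in τ_Q iff π^{-1}(V) ∈ τ.
  V = {}: π^{-1}(V) = ∅ ∈ τ ✓.
  V = {[1=2]}: π^{-1}(V) = {1, 2} ∈ τ ✓.
  V = {[3]}: π^{-1}(V) = {3} ∉ τ ✗.
  V = {[1=2], [3]}: π^{-1}(V) = {1, 2, 3} ∈ τ ✓.
Open sets in the quotient: τ_Q = {{}, {[1=2]}, {[1=2], [3]}} (3 elements).


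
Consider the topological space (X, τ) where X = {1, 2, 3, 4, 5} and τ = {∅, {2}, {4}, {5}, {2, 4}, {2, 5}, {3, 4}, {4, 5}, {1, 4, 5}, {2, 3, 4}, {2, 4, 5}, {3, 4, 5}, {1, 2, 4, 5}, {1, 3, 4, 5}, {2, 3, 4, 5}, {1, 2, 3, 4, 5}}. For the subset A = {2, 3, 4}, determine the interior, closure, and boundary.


int(A) = {2, 3, 4}, cl(A) = {1, 2, 3, 4}, ∂A = {1}.

Closed sets in (X, τ) are complements of opens:
  closed(X, τ) = {∅, {1}, {2}, {3}, {1, 2}, {1, 3}, {1, 5}, {2, 3}, {1, 2, 3}, {1, 2, 5}, {1, 3, 4}, {1, 3, 5}, {1, 2, 3, 4}, {1, 2, 3, 5}, {1, 3, 4, 5}, {1, 2, 3, 4, 5}}.
int(A) = ⋃ {U ∈ τ : U ⊆ A}. Opens contained in A: ∅, {2}, {4}, {2, 4}, {3, 4}, {2, 3, 4}.
Taking the union of these: int(A) = {2, 3, 4}.
cl(A) = ⋂ {C closed : A ⊆ C}. Closed sets containing A: {1, 2, 3, 4}, {1, 2, 3, 4, 5}.
Intersecting these: cl(A) = {1, 2, 3, 4}.
∂A = cl(A) ∖ int(A) = {1, 2, 3, 4} ∖ {2, 3, 4} = {1}.


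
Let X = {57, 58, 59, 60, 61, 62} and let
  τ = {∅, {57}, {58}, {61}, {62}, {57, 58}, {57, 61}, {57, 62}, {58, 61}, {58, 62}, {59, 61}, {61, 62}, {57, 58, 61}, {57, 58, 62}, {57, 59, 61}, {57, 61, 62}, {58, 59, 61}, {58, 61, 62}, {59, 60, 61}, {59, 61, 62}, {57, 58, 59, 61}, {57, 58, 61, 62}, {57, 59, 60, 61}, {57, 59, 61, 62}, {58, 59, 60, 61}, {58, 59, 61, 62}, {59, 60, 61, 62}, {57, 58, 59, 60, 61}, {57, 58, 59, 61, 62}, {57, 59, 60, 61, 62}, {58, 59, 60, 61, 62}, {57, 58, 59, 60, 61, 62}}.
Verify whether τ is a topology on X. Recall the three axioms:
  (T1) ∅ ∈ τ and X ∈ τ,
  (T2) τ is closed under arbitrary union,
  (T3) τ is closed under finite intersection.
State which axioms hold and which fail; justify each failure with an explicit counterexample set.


τ IS a topology on X.

Axiom (T1): ∅ ∈ τ? Yes; X ∈ τ? Yes.
Axiom (T2/T3): check pairwise unions and intersections of members of τ.
All pairwise intersections and unions checked — each lies in τ. Therefore τ satisfies (T1), (T2), (T3): it IS a topology on X.


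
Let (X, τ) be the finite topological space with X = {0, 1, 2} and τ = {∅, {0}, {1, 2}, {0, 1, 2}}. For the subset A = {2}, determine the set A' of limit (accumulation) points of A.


A' = {1}

For each x ∈ X, list the open sets U ∈ τ with x ∈ U, then check whether U ∩ (A ∖ {x}) ≠ ∅ for every such U.
  x = 0: open {0} ∋ x has {0} ∩ (A ∖ {0}) = ∅, so x is NOT a limit point.
  x = 1: opens ∋ x are {1, 2}, {0, 1, 2}; each meets A ∖ {1}, so x IS a limit point.
  x = 2: open {1, 2} ∋ x has {1, 2} ∩ (A ∖ {2}) = ∅, so x is NOT a limit point.
Collecting: A' = {1}.


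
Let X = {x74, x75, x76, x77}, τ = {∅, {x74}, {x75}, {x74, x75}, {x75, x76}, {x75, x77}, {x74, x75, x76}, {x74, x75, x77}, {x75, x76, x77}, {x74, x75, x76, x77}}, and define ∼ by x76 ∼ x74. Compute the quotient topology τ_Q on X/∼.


X/∼ = {[x74=x76], [x75], [x77]}; |τ_Q| = 5.

Equivalence classes: [x74=x76], [x75], [x77].
Quotient map π: X → X/∼ sends x74 ↦ [x74=x76], x75 ↦ [x75], x76 ↦ [x74=x76], x77 ↦ [x77].
For each subset V ⊆ X/∼, compute π^{-1}(V) ⊆ X and check whether π^{-1}(V) ∈ τ. V is open in τ_Q iff π^{-1}(V) ∈ τ.
  V = {}: π^{-1}(V) = ∅ ∈ τ ✓.
  V = {[x74=x76]}: π^{-1}(V) = {x74, x76} ∉ τ ✗.
  V = {[x75]}: π^{-1}(V) = {x75} ∈ τ ✓.
  V = {[x74=x76], [x75]}: π^{-1}(V) = {x74, x75, x76} ∈ τ ✓.
  V = {[x77]}: π^{-1}(V) = {x77} ∉ τ ✗.
  V = {[x74=x76], [x77]}: π^{-1}(V) = {x74, x76, x77} ∉ τ ✗.
  V = {[x75], [x77]}: π^{-1}(V) = {x75, x77} ∈ τ ✓.
  V = {[x74=x76], [x75], [x77]}: π^{-1}(V) = {x74, x75, x76, x77} ∈ τ ✓.
Open sets in the quotient: τ_Q = {{}, {[x75]}, {[x74=x76], [x75]}, {[x75], [x77]}, {[x74=x76], [x75], [x77]}} (5 elements).


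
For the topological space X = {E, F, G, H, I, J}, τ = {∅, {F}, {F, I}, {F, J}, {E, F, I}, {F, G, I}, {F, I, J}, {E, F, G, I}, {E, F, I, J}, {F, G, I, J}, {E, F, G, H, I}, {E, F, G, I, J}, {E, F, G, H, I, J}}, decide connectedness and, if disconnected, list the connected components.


(X, τ) is connected.

Find clopen sets (U ∈ τ with X ∖ U ∈ τ):
  U = ∅, X ∖ U = {E, F, G, H, I, J} — both open, so U is clopen.
  U = {E, F, G, H, I, J}, X ∖ U = ∅ — both open, so U is clopen.
Only trivial clopens (∅ and X) exist, so (X, τ) is connected.
Compute connected components by grouping points that agree on all clopens:
  component: {E, F, G, H, I, J}


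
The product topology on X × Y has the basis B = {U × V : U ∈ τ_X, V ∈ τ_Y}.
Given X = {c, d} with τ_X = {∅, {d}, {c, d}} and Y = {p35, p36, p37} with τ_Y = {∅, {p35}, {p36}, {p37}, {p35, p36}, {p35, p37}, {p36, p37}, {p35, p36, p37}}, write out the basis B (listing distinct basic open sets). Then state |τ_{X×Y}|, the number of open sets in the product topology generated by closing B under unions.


Basis B = {∅ × ∅, {d} × {p35}, {d} × {p36}, {d} × {p37}, {c, d} × {p35}, {c, d} × {p36}, {c, d} × {p37}, {d} × {p35, p36}, {d} × {p35, p37}, {d} × {p36, p37}, {d} × {p35, p36, p37}, {c, d} × {p35, p36}, {c, d} × {p35, p37}, {c, d} × {p36, p37}, {c, d} × {p35, p36, p37}}; |τ_{X×Y}| = 27.

Enumerate products U × V with U ∈ τ_X, V ∈ τ_Y (deduplicated):
  ∅ × ∅ = {} (∅)
  {d} × {p35} = {(d,p35)}
  {d} × {p36} = {(d,p36)}
  {d} × {p37} = {(d,p37)}
  {c, d} × {p35} = {(c,p35), (d,p35)}
  {c, d} × {p36} = {(c,p36), (d,p36)}
  {c, d} × {p37} = {(c,p37), (d,p37)}
  {d} × {p35, p36} = {(d,p35), (d,p36)}
  {d} × {p35, p37} = {(d,p35), (d,p37)}
  {d} × {p36, p37} = {(d,p36), (d,p37)}
  {d} × {p35, p36, p37} = {(d,p35), (d,p36), (d,p37)}
  {c, d} × {p35, p36} = {(c,p35), (c,p36), (d,p35), (d,p36)}
  {c, d} × {p35, p37} = {(c,p35), (c,p37), (d,p35), (d,p37)}
  {c, d} × {p36, p37} = {(c,p36), (c,p37), (d,p36), (d,p37)}
  {c, d} × {p35, p36, p37} = {(c,p35), (c,p36), (c,p37), (d,p35), (d,p36), (d,p37)}
These 15 distinct sets form the basis B.
Close under arbitrary unions to get τ_{X×Y}; counting gives |τ_{X×Y}| = 27.


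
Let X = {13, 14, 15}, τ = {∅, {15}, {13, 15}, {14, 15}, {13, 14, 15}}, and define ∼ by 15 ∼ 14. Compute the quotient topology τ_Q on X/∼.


X/∼ = {[13], [14=15]}; |τ_Q| = 3.

Equivalence classes: [13], [14=15].
Quotient map π: X → X/∼ sends 13 ↦ [13], 14 ↦ [14=15], 15 ↦ [14=15].
For each subset V ⊆ X/∼, compute π^{-1}(V) ⊆ X and check whether π^{-1}(V) ∈ τ. V is open in τ_Q iff π^{-1}(V) ∈ τ.
  V = {}: π^{-1}(V) = ∅ ∈ τ ✓.
  V = {[13]}: π^{-1}(V) = {13} ∉ τ ✗.
  V = {[14=15]}: π^{-1}(V) = {14, 15} ∈ τ ✓.
  V = {[13], [14=15]}: π^{-1}(V) = {13, 14, 15} ∈ τ ✓.
Open sets in the quotient: τ_Q = {{}, {[14=15]}, {[13], [14=15]}} (3 elements).


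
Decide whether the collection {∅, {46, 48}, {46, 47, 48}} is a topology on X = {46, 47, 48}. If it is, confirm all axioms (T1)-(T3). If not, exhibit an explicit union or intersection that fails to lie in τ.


τ IS a topology on X.

Axiom (T1): ∅ ∈ τ? Yes; X ∈ τ? Yes.
Axiom (T2/T3): check pairwise unions and intersections of members of τ.
All pairwise intersections and unions checked — each lies in τ. Therefore τ satisfies (T1), (T2), (T3): it IS a topology on X.


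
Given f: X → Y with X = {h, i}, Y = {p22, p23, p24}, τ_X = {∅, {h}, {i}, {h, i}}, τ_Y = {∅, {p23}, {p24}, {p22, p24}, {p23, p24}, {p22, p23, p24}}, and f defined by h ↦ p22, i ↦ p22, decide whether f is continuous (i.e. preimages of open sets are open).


f IS continuous.

Compute f^{-1}(U) for each U ∈ τ_Y:
  U = ∅: f^{-1}(U) = ∅ ∈ τ_X ✓.
  U = {p23}: f^{-1}(U) = ∅ ∈ τ_X ✓.
  U = {p24}: f^{-1}(U) = ∅ ∈ τ_X ✓.
  U = {p22, p24}: f^{-1}(U) = {h, i} ∈ τ_X ✓.
  U = {p23, p24}: f^{-1}(U) = ∅ ∈ τ_X ✓.
  U = {p22, p23, p24}: f^{-1}(U) = {h, i} ∈ τ_X ✓.
Every preimage lies in τ_X, so f IS continuous.


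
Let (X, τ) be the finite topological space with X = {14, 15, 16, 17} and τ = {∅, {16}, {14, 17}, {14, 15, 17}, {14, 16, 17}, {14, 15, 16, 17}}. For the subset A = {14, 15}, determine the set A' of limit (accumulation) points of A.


A' = {15, 17}

For each x ∈ X, list the open sets U ∈ τ with x ∈ U, then check whether U ∩ (A ∖ {x}) ≠ ∅ for every such U.
  x = 14: open {14, 17} ∋ x has {14, 17} ∩ (A ∖ {14}) = ∅, so x is NOT a limit point.
  x = 15: opens ∋ x are {14, 15, 17}, {14, 15, 16, 17}; each meets A ∖ {15}, so x IS a limit point.
  x = 16: open {16} ∋ x has {16} ∩ (A ∖ {16}) = ∅, so x is NOT a limit point.
  x = 17: opens ∋ x are {14, 17}, {14, 15, 17}, {14, 16, 17}, {14, 15, 16, 17}; each meets A ∖ {17}, so x IS a limit point.
Collecting: A' = {15, 17}.


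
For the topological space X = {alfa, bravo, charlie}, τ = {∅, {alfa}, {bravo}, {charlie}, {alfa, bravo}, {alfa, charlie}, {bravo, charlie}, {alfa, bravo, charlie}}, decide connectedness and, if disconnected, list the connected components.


(X, τ) is disconnected; components = [{alfa}, {bravo}, {charlie}].

Find clopen sets (U ∈ τ with X ∖ U ∈ τ):
  U = ∅, X ∖ U = {alfa, bravo, charlie} — both open, so U is clopen.
  U = {alfa}, X ∖ U = {bravo, charlie} — both open, so U is clopen.
  U = {bravo}, X ∖ U = {alfa, charlie} — both open, so U is clopen.
  U = {charlie}, X ∖ U = {alfa, bravo} — both open, so U is clopen.
  U = {alfa, bravo}, X ∖ U = {charlie} — both open, so U is clopen.
  U = {alfa, charlie}, X ∖ U = {bravo} — both open, so U is clopen.
  U = {bravo, charlie}, X ∖ U = {alfa} — both open, so U is clopen.
  U = {alfa, bravo, charlie}, X ∖ U = ∅ — both open, so U is clopen.
Nontrivial clopen(s) exist: e.g. {alfa}. So (X, τ) is disconnected.
Compute connected components by grouping points that agree on all clopens:
  component: {alfa}
  component: {bravo}
  component: {charlie}


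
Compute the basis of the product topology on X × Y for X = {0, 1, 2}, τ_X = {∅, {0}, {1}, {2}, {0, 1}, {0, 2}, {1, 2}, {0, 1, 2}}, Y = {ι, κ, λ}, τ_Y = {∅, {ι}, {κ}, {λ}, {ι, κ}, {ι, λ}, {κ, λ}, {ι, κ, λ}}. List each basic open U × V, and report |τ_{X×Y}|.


Basis B = {∅ × ∅, {0} × {ι}, {0} × {κ}, {0} × {λ}, {1} × {ι}, {1} × {κ}, {1} × {λ}, {2} × {ι}, {2} × {κ}, {2} × {λ}, {0} × {ι, κ}, {0} × {ι, λ}, {0, 1} × {ι}, {0, 2} × {ι}, {0} × {κ, λ}, {0, 1} × {κ}, {0, 2} × {κ}, {0, 1} × {λ}, {0, 2} × {λ}, {1} × {ι, κ}, {1} × {ι, λ}, {1, 2} × {ι}, {1} × {κ, λ}, {1, 2} × {κ}, {1, 2} × {λ}, {2} × {ι, κ}, {2} × {ι, λ}, {2} × {κ, λ}, {0} × {ι, κ, λ}, {0, 1, 2} × {ι}, {0, 1, 2} × {κ}, {0, 1, 2} × {λ}, {1} × {ι, κ, λ}, {2} × {ι, κ, λ}, {0, 1} × {ι, κ}, {0, 2} × {ι, κ}, {0, 1} × {ι, λ}, {0, 2} × {ι, λ}, {0, 1} × {κ, λ}, {0, 2} × {κ, λ}, {1, 2} × {ι, κ}, {1, 2} × {ι, λ}, {1, 2} × {κ, λ}, {0, 1} × {ι, κ, λ}, {0, 2} × {ι, κ, λ}, {0, 1, 2} × {ι, κ}, {0, 1, 2} × {ι, λ}, {0, 1, 2} × {κ, λ}, {1, 2} × {ι, κ, λ}, {0, 1, 2} × {ι, κ, λ}}; |τ_{X×Y}| = 512.

Enumerate products U × V with U ∈ τ_X, V ∈ τ_Y (deduplicated):
  ∅ × ∅ = {} (∅)
  {0} × {ι} = {(0,ι)}
  {0} × {κ} = {(0,κ)}
  {0} × {λ} = {(0,λ)}
  {1} × {ι} = {(1,ι)}
  {1} × {κ} = {(1,κ)}
  {1} × {λ} = {(1,λ)}
  {2} × {ι} = {(2,ι)}
  {2} × {κ} = {(2,κ)}
  {2} × {λ} = {(2,λ)}
  {0} × {ι, κ} = {(0,ι), (0,κ)}
  {0} × {ι, λ} = {(0,ι), (0,λ)}
  {0, 1} × {ι} = {(0,ι), (1,ι)}
  {0, 2} × {ι} = {(0,ι), (2,ι)}
  {0} × {κ, λ} = {(0,κ), (0,λ)}
  {0, 1} × {κ} = {(0,κ), (1,κ)}
  {0, 2} × {κ} = {(0,κ), (2,κ)}
  {0, 1} × {λ} = {(0,λ), (1,λ)}
  {0, 2} × {λ} = {(0,λ), (2,λ)}
  {1} × {ι, κ} = {(1,ι), (1,κ)}
  {1} × {ι, λ} = {(1,ι), (1,λ)}
  {1, 2} × {ι} = {(1,ι), (2,ι)}
  {1} × {κ, λ} = {(1,κ), (1,λ)}
  {1, 2} × {κ} = {(1,κ), (2,κ)}
  {1, 2} × {λ} = {(1,λ), (2,λ)}
  {2} × {ι, κ} = {(2,ι), (2,κ)}
  {2} × {ι, λ} = {(2,ι), (2,λ)}
  {2} × {κ, λ} = {(2,κ), (2,λ)}
  {0} × {ι, κ, λ} = {(0,ι), (0,κ), (0,λ)}
  {0, 1, 2} × {ι} = {(0,ι), (1,ι), (2,ι)}
  {0, 1, 2} × {κ} = {(0,κ), (1,κ), (2,κ)}
  {0, 1, 2} × {λ} = {(0,λ), (1,λ), (2,λ)}
  {1} × {ι, κ, λ} = {(1,ι), (1,κ), (1,λ)}
  {2} × {ι, κ, λ} = {(2,ι), (2,κ), (2,λ)}
  {0, 1} × {ι, κ} = {(0,ι), (0,κ), (1,ι), (1,κ)}
  {0, 2} × {ι, κ} = {(0,ι), (0,κ), (2,ι), (2,κ)}
  {0, 1} × {ι, λ} = {(0,ι), (0,λ), (1,ι), (1,λ)}
  {0, 2} × {ι, λ} = {(0,ι), (0,λ), (2,ι), (2,λ)}
  {0, 1} × {κ, λ} = {(0,κ), (0,λ), (1,κ), (1,λ)}
  {0, 2} × {κ, λ} = {(0,κ), (0,λ), (2,κ), (2,λ)}
  {1, 2} × {ι, κ} = {(1,ι), (1,κ), (2,ι), (2,κ)}
  {1, 2} × {ι, λ} = {(1,ι), (1,λ), (2,ι), (2,λ)}
  {1, 2} × {κ, λ} = {(1,κ), (1,λ), (2,κ), (2,λ)}
  {0, 1} × {ι, κ, λ} = {(0,ι), (0,κ), (0,λ), (1,ι), (1,κ), (1,λ)}
  {0, 2} × {ι, κ, λ} = {(0,ι), (0,κ), (0,λ), (2,ι), (2,κ), (2,λ)}
  {0, 1, 2} × {ι, κ} = {(0,ι), (0,κ), (1,ι), (1,κ), (2,ι), (2,κ)}
  {0, 1, 2} × {ι, λ} = {(0,ι), (0,λ), (1,ι), (1,λ), (2,ι), (2,λ)}
  {0, 1, 2} × {κ, λ} = {(0,κ), (0,λ), (1,κ), (1,λ), (2,κ), (2,λ)}
  {1, 2} × {ι, κ, λ} = {(1,ι), (1,κ), (1,λ), (2,ι), (2,κ), (2,λ)}
  {0, 1, 2} × {ι, κ, λ} = {(0,ι), (0,κ), (0,λ), (1,ι), (1,κ), (1,λ), (2,ι), (2,κ), (2,λ)}
These 50 distinct sets form the basis B.
Close under arbitrary unions to get τ_{X×Y}; counting gives |τ_{X×Y}| = 512.


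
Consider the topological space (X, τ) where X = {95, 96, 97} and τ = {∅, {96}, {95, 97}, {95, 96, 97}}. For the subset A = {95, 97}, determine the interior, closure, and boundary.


int(A) = {95, 97}, cl(A) = {95, 97}, ∂A = ∅.

Closed sets in (X, τ) are complements of opens:
  closed(X, τ) = {∅, {96}, {95, 97}, {95, 96, 97}}.
int(A) = ⋃ {U ∈ τ : U ⊆ A}. Opens contained in A: ∅, {95, 97}.
Taking the union of these: int(A) = {95, 97}.
cl(A) = ⋂ {C closed : A ⊆ C}. Closed sets containing A: {95, 97}, {95, 96, 97}.
Intersecting these: cl(A) = {95, 97}.
∂A = cl(A) ∖ int(A) = {95, 97} ∖ {95, 97} = ∅.


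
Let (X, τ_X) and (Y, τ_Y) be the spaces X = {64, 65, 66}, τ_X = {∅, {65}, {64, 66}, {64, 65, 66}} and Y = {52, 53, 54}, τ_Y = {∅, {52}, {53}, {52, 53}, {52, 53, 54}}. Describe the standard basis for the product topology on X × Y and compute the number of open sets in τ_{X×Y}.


Basis B = {∅ × ∅, {65} × {52}, {65} × {53}, {64, 66} × {52}, {64, 66} × {53}, {65} × {52, 53}, {64, 65, 66} × {52}, {64, 65, 66} × {53}, {65} × {52, 53, 54}, {64, 66} × {52, 53}, {64, 66} × {52, 53, 54}, {64, 65, 66} × {52, 53}, {64, 65, 66} × {52, 53, 54}}; |τ_{X×Y}| = 25.

Enumerate products U × V with U ∈ τ_X, V ∈ τ_Y (deduplicated):
  ∅ × ∅ = {} (∅)
  {65} × {52} = {(65,52)}
  {65} × {53} = {(65,53)}
  {64, 66} × {52} = {(64,52), (66,52)}
  {64, 66} × {53} = {(64,53), (66,53)}
  {65} × {52, 53} = {(65,52), (65,53)}
  {64, 65, 66} × {52} = {(64,52), (65,52), (66,52)}
  {64, 65, 66} × {53} = {(64,53), (65,53), (66,53)}
  {65} × {52, 53, 54} = {(65,52), (65,53), (65,54)}
  {64, 66} × {52, 53} = {(64,52), (64,53), (66,52), (66,53)}
  {64, 66} × {52, 53, 54} = {(64,52), (64,53), (64,54), (66,52), (66,53), (66,54)}
  {64, 65, 66} × {52, 53} = {(64,52), (64,53), (65,52), (65,53), (66,52), (66,53)}
  {64, 65, 66} × {52, 53, 54} = {(64,52), (64,53), (64,54), (65,52), (65,53), (65,54), (66,52), (66,53), (66,54)}
These 13 distinct sets form the basis B.
Close under arbitrary unions to get τ_{X×Y}; counting gives |τ_{X×Y}| = 25.
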